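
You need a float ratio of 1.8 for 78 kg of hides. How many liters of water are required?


140.4 L

Water = hide weight x target ratio
Water = 78 x 1.8 = 140.4 L


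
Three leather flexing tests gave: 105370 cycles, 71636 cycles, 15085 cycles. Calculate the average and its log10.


Average = (105370 + 71636 + 15085) / 3 = 64030 cycles
log10(64030) = 4.81


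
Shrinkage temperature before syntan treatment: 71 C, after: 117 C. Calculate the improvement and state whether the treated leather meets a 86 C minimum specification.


Improvement = 117 - 71 = 46 C
Spec check: 117 C >= 86 C? Yes


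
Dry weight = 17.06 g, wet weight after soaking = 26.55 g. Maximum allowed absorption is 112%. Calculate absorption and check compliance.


Absorption = 55.6%
Compliant: Yes

WA = (26.55 - 17.06) / 17.06 x 100 = 55.6%
Maximum allowed: 112%
Compliant: Yes


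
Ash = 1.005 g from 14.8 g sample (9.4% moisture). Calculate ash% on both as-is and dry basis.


As-is ash = 6.79%
Dry-basis ash = 7.50%


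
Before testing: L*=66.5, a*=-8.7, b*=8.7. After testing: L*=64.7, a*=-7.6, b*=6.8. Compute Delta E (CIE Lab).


Delta E = 2.84

dL = 64.7 - 66.5 = -1.8
da = -7.6 - (-8.7) = 1.1
db = 6.8 - 8.7 = -1.9
dE = sqrt((-1.8)^2 + (1.1)^2 + (-1.9)^2) = 2.84


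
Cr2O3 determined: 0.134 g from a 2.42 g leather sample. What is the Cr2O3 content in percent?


Cr2O3% = 0.134 / 2.42 x 100
Cr2O3% = 5.54%


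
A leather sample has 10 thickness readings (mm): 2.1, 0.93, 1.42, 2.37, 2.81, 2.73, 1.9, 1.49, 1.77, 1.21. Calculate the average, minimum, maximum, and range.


Sum = 18.73
Average = 18.73 / 10 = 1.87 mm
Minimum = 0.93 mm
Maximum = 2.81 mm
Range = 2.81 - 0.93 = 1.88 mm


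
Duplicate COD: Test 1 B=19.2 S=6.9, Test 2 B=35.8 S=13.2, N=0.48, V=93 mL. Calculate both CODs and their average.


COD1 = (19.2 - 6.9) x 0.48 x 8000 / 93 = 507.9 mg/L
COD2 = (35.8 - 13.2) x 0.48 x 8000 / 93 = 933.2 mg/L
Average = (507.9 + 933.2) / 2 = 720.6 mg/L


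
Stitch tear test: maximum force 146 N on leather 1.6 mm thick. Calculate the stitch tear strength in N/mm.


91.3 N/mm

Stitch tear strength = force / thickness
STS = 146 / 1.6 = 91.3 N/mm


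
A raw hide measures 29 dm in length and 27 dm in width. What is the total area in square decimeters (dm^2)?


783 dm^2


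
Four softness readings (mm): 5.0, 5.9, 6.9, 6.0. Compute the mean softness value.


Sum = 5.0 + 5.9 + 6.9 + 6.0
Mean = 23.8 / 4 = 5.95 mm


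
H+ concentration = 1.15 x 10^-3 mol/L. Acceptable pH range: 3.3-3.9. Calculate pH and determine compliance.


pH = 2.94
Compliant: No


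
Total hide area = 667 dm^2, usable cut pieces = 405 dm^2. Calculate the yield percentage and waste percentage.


Yield = 60.7%
Waste = 39.3%


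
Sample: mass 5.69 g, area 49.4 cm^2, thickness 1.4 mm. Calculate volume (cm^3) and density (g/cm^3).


Thickness in cm = 1.4 / 10 = 0.14 cm
Volume = 49.4 x 0.14 = 6.916 cm^3
Density = 5.69 / 6.916 = 0.823 g/cm^3


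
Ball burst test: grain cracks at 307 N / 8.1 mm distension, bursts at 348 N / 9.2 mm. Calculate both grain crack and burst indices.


Crack index = 37.9 N/mm
Burst index = 37.8 N/mm


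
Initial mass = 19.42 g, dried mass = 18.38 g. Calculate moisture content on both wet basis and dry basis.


Moisture lost = 19.42 - 18.38 = 1.04 g
Wet basis MC = 1.04 / 19.42 x 100 = 5.4%
Dry basis MC = 1.04 / 18.38 x 100 = 5.7%


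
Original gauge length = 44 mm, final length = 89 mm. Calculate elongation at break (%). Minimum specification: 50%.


Extension = 89 - 44 = 45 mm
Elongation = 45 / 44 x 100 = 102.3%
Minimum required: 50%
Meets specification: Yes


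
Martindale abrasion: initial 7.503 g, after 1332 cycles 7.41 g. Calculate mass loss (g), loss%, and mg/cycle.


Mass loss = 0.093 g
Loss = 1.24%
Rate = 0.070 mg/cycle


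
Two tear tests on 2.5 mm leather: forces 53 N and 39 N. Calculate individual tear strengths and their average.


Tear 1 = 53 / 2.5 = 21.2 N/mm
Tear 2 = 39 / 2.5 = 15.6 N/mm
Average = (21.2 + 15.6) / 2 = 18.4 N/mm


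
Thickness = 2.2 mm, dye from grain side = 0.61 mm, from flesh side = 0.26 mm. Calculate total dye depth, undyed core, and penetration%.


Total dyed = 0.61 + 0.26 = 0.87 mm
Undyed core = 2.2 - 0.87 = 1.33 mm
Penetration = 0.87 / 2.2 x 100 = 39.5%


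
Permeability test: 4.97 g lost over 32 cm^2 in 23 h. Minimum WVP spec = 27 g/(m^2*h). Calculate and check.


WVP = 67.53 g/(m^2*h)
Meets specification: Yes

WVP = 4.97 / (32 x 23) x 10000 = 67.53 g/(m^2*h)
Minimum: 27 g/(m^2*h)
Meets spec: Yes


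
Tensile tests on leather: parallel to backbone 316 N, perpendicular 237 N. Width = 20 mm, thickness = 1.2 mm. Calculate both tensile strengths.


Area = 20 x 1.2 = 24.0 mm^2
TS (parallel) = 316 / 24.0 = 13.17 N/mm^2
TS (perpendicular) = 237 / 24.0 = 9.88 N/mm^2


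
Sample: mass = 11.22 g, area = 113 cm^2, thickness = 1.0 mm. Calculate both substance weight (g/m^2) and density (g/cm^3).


SW = 11.22 / 113 x 10000 = 992.9 g/m^2
Volume = 113 x 1.0 / 10 = 11.30 cm^3
Density = 11.22 / 11.30 = 0.993 g/cm^3


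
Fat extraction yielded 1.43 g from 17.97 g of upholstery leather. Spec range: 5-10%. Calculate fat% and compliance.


Fat content = 8.0%
Compliant: Yes

Fat% = 1.43 / 17.97 x 100 = 8.0%
Spec range: 5-10%
Compliant: Yes


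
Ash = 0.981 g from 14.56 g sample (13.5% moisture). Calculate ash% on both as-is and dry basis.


As-is ash% = 0.981 / 14.56 x 100 = 6.74%
Dry mass = 14.56 x (100 - 13.5) / 100 = 12.5944 g
Dry-basis ash% = 0.981 / 12.5944 x 100 = 7.79%


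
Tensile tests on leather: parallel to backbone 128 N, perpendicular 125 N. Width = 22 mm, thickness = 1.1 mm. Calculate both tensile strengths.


Parallel = 5.29 N/mm^2
Perpendicular = 5.17 N/mm^2

Area = 22 x 1.1 = 24.2 mm^2
TS (parallel) = 128 / 24.2 = 5.29 N/mm^2
TS (perpendicular) = 125 / 24.2 = 5.17 N/mm^2


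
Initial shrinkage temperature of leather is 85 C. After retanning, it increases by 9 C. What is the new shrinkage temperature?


New Ts = 85 + 9 = 94 C


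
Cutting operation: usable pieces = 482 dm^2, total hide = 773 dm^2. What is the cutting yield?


62.4%

Yield = usable / total x 100
Yield = 482 / 773 x 100 = 62.4%


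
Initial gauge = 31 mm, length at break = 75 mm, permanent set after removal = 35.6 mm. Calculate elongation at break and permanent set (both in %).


Elongation at break = 141.9%
Permanent set = 14.8%

Elongation at break = (75 - 31) / 31 x 100 = 141.9%
Permanent set = (35.6 - 31) / 31 x 100 = 14.8%


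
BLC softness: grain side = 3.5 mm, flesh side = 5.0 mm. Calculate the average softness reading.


4.25 mm

Average = (3.5 + 5.0) / 2
Average = 4.25 mm


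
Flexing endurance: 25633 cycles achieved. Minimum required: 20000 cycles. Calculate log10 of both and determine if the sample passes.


log10(25633) = 4.41
log10(20000) = 4.30
Passes: Yes


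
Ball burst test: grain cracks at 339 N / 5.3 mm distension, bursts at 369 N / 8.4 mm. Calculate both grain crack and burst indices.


Crack index = 339 / 5.3 = 64.0 N/mm
Burst index = 369 / 8.4 = 43.9 N/mm


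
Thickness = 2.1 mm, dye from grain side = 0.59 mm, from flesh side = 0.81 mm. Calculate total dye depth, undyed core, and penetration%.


Total dyed = 1.40 mm
Undyed core = 0.70 mm
Penetration = 66.7%


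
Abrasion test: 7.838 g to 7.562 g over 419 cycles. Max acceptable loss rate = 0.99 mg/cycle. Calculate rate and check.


Rate = 0.659 mg/cycle
Passes: Yes

Loss = 7.838 - 7.562 = 0.276 g
Rate = 0.276 g / 419 cycles x 1000 = 0.659 mg/cycle
Max = 0.99 mg/cycle
Passes: Yes


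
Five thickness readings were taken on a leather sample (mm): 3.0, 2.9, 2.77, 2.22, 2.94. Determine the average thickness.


Sum = 3.0 + 2.9 + 2.77 + 2.22 + 2.94 = 13.83
Average = 13.83 / 5 = 2.77 mm


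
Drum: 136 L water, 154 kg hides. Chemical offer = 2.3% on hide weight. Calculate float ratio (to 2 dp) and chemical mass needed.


Float ratio = 136 / 154 = 0.88
Chemical = 154 x 2.3 / 100 = 3.542 kg


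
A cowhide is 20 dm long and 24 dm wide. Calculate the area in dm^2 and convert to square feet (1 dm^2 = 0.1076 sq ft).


Area = 20 x 24 = 480 dm^2
Conversion: 480 x 0.1076 = 51.65 sq ft


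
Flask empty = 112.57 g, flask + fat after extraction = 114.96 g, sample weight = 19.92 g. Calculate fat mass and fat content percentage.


Fat mass = 2.39 g
Fat content = 12.0%

Fat mass = 114.96 - 112.57 = 2.39 g
Fat% = 2.39 / 19.92 x 100 = 12.0%


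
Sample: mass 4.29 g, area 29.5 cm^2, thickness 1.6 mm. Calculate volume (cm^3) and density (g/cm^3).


Volume = 4.720 cm^3
Density = 0.909 g/cm^3


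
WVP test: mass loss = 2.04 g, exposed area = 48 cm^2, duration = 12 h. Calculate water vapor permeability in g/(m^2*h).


WVP = mass_loss / (area x time) x 10000
WVP = 2.04 / (48 x 12) x 10000
WVP = 2.04 / 576 x 10000 = 35.42 g/(m^2*h)


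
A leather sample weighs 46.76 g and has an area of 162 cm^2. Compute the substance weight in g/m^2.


Substance weight = mass / area x 10000
SW = 46.76 / 162 x 10000
SW = 2886.4 g/m^2


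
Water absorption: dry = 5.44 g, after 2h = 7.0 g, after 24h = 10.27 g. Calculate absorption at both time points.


2h absorption = 28.7%
24h absorption = 88.8%


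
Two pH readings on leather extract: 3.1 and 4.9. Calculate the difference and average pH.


Difference = 1.8
Average pH = 4.00


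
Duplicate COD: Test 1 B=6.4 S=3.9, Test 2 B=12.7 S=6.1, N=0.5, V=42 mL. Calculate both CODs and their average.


COD1 = 238.1 mg/L
COD2 = 628.6 mg/L
Average = 433.4 mg/L


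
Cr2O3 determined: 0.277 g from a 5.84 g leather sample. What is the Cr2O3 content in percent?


4.74%


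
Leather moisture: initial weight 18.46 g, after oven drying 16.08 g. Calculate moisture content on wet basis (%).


12.9%

Moisture = 18.46 - 16.08 = 2.38 g
MC = 2.38 / 18.46 x 100 = 12.9%


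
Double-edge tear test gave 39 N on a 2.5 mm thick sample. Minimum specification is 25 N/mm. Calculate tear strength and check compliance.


Tear strength = 39 / 2.5 = 15.6 N/mm
Required minimum = 25 N/mm
Compliant: No


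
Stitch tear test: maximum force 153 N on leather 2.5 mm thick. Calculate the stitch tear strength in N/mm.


61.2 N/mm

Stitch tear strength = force / thickness
STS = 153 / 2.5 = 61.2 N/mm


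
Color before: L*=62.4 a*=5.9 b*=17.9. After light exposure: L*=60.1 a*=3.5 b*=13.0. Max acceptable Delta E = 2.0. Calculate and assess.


Delta E = 5.92
Passes: No

dL = -2.3, da = -2.4, db = -4.9
dE = sqrt((-2.3)^2 + (-2.4)^2 + (-4.9)^2) = 5.92
Max = 2.0
Passes: No


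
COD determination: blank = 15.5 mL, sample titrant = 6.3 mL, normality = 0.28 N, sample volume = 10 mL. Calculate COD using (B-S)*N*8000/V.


2060.8 mg/L


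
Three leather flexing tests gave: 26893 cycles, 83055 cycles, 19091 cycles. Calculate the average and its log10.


Average = 43013 cycles
log10 = 4.63

Average = (26893 + 83055 + 19091) / 3 = 43013 cycles
log10(43013) = 4.63


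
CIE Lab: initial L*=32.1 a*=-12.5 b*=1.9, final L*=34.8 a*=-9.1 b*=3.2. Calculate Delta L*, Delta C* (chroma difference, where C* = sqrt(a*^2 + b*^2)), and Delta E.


Delta L* = 2.7
Delta C* = -3.00
Delta E = 4.53

Delta L* = 34.8 - 32.1 = 2.7
C1* = sqrt((-12.5)^2 + (1.9)^2) = 12.644
C2* = sqrt((-9.1)^2 + (3.2)^2) = 9.646
Delta C* = 9.646 - 12.644 = -3.00
Delta E = sqrt((2.7)^2 + (3.4)^2 + (1.3)^2) = 4.53


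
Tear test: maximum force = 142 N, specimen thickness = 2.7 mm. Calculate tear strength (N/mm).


52.6 N/mm

Tear strength = force / thickness
Tear = 142 / 2.7 = 52.6 N/mm


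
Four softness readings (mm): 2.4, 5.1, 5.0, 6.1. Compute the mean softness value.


Sum = 2.4 + 5.1 + 5.0 + 6.1
Mean = 18.6 / 4 = 4.65 mm


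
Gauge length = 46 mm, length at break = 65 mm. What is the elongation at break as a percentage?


41.3%

Extension = 65 - 46 = 19 mm
Elongation = 19 / 46 x 100 = 41.3%


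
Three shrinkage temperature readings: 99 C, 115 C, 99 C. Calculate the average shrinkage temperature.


Average = (99 + 115 + 99) / 3
Average = 313 / 3 = 104.3 C


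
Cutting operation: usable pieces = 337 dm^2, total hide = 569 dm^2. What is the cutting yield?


59.2%

Yield = usable / total x 100
Yield = 337 / 569 x 100 = 59.2%


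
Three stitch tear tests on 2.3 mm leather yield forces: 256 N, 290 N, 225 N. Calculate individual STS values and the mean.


STS1 = 111.3 N/mm
STS2 = 126.1 N/mm
STS3 = 97.8 N/mm
Mean = 111.7 N/mm


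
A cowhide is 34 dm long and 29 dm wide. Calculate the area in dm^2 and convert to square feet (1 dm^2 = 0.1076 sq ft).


986 dm^2
106.09 sq ft


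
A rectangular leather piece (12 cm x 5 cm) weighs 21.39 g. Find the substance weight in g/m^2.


3565.0 g/m^2


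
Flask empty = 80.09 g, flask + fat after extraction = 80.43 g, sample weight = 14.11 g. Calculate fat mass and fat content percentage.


Fat mass = 80.43 - 80.09 = 0.34 g
Fat% = 0.34 / 14.11 x 100 = 2.4%


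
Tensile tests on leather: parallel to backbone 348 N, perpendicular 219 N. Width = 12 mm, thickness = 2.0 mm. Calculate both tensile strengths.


Area = 12 x 2.0 = 24.0 mm^2
TS (parallel) = 348 / 24.0 = 14.50 N/mm^2
TS (perpendicular) = 219 / 24.0 = 9.13 N/mm^2


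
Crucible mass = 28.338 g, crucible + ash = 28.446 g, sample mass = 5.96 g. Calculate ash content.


Ash mass = 28.446 - 28.338 = 0.108 g
Ash% = 0.108 / 5.96 x 100 = 1.81%


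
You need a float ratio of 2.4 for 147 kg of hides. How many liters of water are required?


Water = hide weight x target ratio
Water = 147 x 2.4 = 352.8 L


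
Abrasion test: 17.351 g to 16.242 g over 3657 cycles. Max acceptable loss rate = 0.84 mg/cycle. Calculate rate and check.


Rate = 0.303 mg/cycle
Passes: Yes


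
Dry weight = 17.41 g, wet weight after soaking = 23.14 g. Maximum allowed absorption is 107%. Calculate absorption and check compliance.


WA = (23.14 - 17.41) / 17.41 x 100 = 32.9%
Maximum allowed: 107%
Compliant: Yes


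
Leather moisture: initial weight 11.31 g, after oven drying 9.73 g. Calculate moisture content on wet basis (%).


14.0%

Moisture = 11.31 - 9.73 = 1.58 g
MC = 1.58 / 11.31 x 100 = 14.0%


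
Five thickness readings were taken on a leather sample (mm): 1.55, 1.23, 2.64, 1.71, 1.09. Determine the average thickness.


Sum = 1.55 + 1.23 + 2.64 + 1.71 + 1.09 = 8.22
Average = 8.22 / 5 = 1.64 mm


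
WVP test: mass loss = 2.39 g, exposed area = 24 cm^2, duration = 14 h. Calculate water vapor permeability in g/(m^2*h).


WVP = mass_loss / (area x time) x 10000
WVP = 2.39 / (24 x 14) x 10000
WVP = 2.39 / 336 x 10000 = 71.13 g/(m^2*h)


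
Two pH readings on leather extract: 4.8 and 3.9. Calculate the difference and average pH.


Difference = |4.8 - 3.9| = 0.9
Average = (4.8 + 3.9) / 2 = 4.35


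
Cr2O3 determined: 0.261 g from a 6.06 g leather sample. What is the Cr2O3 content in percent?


4.31%

Cr2O3% = 0.261 / 6.06 x 100
Cr2O3% = 4.31%


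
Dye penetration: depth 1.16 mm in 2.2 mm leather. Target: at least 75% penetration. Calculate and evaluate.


Penetration = 1.16 / 2.2 x 100 = 52.7%
Target: 75%
Meets target: No


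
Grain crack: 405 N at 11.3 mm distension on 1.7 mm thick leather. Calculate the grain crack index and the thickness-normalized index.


Crack index = 405 / 11.3 = 35.8 N/mm
Normalized = 35.8 / 1.7 = 21.1 N/mm per mm


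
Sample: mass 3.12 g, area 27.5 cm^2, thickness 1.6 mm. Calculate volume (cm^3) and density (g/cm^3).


Volume = 4.400 cm^3
Density = 0.709 g/cm^3


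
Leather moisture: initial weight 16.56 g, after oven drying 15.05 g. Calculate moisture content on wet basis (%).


9.1%

Moisture = 16.56 - 15.05 = 1.51 g
MC = 1.51 / 16.56 x 100 = 9.1%


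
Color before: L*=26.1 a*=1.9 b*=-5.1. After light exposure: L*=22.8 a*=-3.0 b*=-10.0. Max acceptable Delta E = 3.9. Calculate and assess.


Delta E = 7.68
Passes: No

dL = -3.3, da = -4.9, db = -4.9
dE = sqrt((-3.3)^2 + (-4.9)^2 + (-4.9)^2) = 7.68
Max = 3.9
Passes: No


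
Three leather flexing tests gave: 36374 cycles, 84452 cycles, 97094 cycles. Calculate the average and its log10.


Average = 72640 cycles
log10 = 4.86


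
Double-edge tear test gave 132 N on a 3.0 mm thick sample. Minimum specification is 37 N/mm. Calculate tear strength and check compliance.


Tear strength = 44.0 N/mm
Compliant: Yes

Tear strength = 132 / 3.0 = 44.0 N/mm
Required minimum = 37 N/mm
Compliant: Yes


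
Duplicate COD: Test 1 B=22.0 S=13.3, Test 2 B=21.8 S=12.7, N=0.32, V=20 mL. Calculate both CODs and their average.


COD1 = 1113.6 mg/L
COD2 = 1164.8 mg/L
Average = 1139.2 mg/L


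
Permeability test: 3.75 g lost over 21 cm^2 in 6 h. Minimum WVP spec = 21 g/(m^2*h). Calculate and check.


WVP = 3.75 / (21 x 6) x 10000 = 297.62 g/(m^2*h)
Minimum: 21 g/(m^2*h)
Meets spec: Yes


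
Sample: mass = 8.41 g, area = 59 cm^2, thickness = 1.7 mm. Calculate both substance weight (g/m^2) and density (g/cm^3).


Substance weight = 1425.4 g/m^2
Density = 0.838 g/cm^3


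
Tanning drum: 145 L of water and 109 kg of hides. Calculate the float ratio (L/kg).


Float ratio = water / hide weight
Ratio = 145 / 109 = 1.3


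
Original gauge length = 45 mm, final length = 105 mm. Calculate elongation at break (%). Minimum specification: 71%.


Extension = 105 - 45 = 60 mm
Elongation = 60 / 45 x 100 = 133.3%
Minimum required: 71%
Meets specification: Yes


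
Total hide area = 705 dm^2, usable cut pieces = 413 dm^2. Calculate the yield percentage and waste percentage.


Yield = 413 / 705 x 100 = 58.6%
Waste = 705 - 413 = 292 dm^2
Waste% = 100 - 58.6 = 41.4%


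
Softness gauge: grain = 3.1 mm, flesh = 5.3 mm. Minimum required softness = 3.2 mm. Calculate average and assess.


Average = (3.1 + 5.3) / 2 = 4.20 mm
Minimum = 3.2 mm
Meets requirement: Yes


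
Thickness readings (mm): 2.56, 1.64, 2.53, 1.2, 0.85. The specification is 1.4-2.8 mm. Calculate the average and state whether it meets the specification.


Average = 1.76 mm
Within specification: Yes

Sum = 8.78
Average = 8.78 / 5 = 1.76 mm
Specification range: 1.4 to 2.8 mm
Within spec: Yes


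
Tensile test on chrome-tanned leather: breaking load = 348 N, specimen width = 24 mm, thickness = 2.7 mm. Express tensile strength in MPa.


5.37 MPa

Cross-section = 24 x 2.7 = 64.8 mm^2
TS = 348 / 64.8 = 5.37 MPa
(1 N/mm^2 = 1 MPa)


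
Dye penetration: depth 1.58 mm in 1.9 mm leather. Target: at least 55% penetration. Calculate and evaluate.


Penetration = 83.2%
Meets target: Yes


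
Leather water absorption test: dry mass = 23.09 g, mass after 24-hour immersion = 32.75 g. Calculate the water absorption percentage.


41.8%

Water absorbed = 32.75 - 23.09 = 9.66 g
WA% = 9.66 / 23.09 x 100 = 41.8%


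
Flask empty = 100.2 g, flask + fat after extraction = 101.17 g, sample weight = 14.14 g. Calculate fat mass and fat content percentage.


Fat mass = 0.97 g
Fat content = 6.9%

Fat mass = 101.17 - 100.2 = 0.97 g
Fat% = 0.97 / 14.14 x 100 = 6.9%


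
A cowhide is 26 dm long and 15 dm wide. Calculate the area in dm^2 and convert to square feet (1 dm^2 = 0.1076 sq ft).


390 dm^2
41.96 sq ft

Area = 26 x 15 = 390 dm^2
Conversion: 390 x 0.1076 = 41.96 sq ft


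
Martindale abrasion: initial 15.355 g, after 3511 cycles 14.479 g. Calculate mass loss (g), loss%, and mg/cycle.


Mass loss = 0.876 g
Loss = 5.70%
Rate = 0.250 mg/cycle

Loss = 15.355 - 14.479 = 0.876 g
Loss% = 0.876 / 15.355 x 100 = 5.70%
Rate = 0.876 / 3511 x 1000 = 0.250 mg/cycle


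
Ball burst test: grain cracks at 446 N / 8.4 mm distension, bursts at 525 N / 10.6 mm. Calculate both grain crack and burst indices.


Crack index = 53.1 N/mm
Burst index = 49.5 N/mm

Crack index = 446 / 8.4 = 53.1 N/mm
Burst index = 525 / 10.6 = 49.5 N/mm


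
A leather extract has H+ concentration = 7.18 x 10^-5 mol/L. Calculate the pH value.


pH = -log10[H+]
pH = -log10(7.18 x 10^-5) = 4.14


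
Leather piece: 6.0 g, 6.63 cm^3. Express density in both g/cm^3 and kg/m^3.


Density = 6.0 / 6.63 = 0.905 g/cm^3
Convert: 0.905 x 1000 = 905 kg/m^3


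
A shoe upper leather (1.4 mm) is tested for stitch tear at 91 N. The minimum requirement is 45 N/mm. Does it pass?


STS = 65.0 N/mm
Passes: Yes


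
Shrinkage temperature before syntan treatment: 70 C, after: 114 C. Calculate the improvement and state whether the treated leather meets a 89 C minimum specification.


Improvement = 44 C
Meets 89 C spec: Yes


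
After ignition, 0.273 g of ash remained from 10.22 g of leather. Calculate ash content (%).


2.67%


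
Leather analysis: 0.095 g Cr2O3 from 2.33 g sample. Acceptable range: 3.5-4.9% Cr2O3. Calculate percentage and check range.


Cr2O3% = 0.095 / 2.33 x 100 = 4.08%
Acceptable range: 3.5 to 4.9%
Within range: Yes


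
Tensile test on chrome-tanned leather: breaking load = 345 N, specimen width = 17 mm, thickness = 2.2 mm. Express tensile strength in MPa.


9.22 MPa

Cross-section = 17 x 2.2 = 37.4 mm^2
TS = 345 / 37.4 = 9.22 MPa
(1 N/mm^2 = 1 MPa)


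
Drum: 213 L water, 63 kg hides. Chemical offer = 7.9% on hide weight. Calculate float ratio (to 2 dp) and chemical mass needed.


Float ratio = 213 / 63 = 3.38
Chemical = 63 x 7.9 / 100 = 4.977 kg


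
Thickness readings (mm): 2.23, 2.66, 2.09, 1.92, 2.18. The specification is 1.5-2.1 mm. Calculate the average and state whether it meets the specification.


Sum = 11.08
Average = 11.08 / 5 = 2.22 mm
Specification range: 1.5 to 2.1 mm
Within spec: No


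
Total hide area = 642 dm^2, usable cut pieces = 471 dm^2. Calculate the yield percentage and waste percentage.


Yield = 73.4%
Waste = 26.6%


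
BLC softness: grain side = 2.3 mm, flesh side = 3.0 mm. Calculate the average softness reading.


Average = (2.3 + 3.0) / 2
Average = 2.65 mm


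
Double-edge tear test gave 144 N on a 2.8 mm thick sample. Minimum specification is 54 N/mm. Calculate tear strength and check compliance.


Tear strength = 144 / 2.8 = 51.4 N/mm
Required minimum = 54 N/mm
Compliant: No


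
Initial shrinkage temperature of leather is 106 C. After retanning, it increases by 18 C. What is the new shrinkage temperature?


New Ts = 106 + 18 = 124 C


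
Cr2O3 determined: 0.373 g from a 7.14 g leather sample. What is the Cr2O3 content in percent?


5.22%

Cr2O3% = 0.373 / 7.14 x 100
Cr2O3% = 5.22%


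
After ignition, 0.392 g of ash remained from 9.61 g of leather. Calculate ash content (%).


4.08%

Ash% = 0.392 / 9.61 x 100
Ash% = 4.08%


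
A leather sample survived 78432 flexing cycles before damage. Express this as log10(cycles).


4.89


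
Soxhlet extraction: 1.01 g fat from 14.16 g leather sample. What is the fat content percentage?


7.1%


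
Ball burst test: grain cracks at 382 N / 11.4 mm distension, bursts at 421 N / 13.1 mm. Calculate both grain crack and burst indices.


Crack index = 382 / 11.4 = 33.5 N/mm
Burst index = 421 / 13.1 = 32.1 N/mm


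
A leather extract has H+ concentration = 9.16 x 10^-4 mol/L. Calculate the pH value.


pH = 3.04

pH = -log10[H+]
pH = -log10(9.16 x 10^-4) = 3.04


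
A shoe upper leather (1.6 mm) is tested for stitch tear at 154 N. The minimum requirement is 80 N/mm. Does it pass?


STS = 154 / 1.6 = 96.3 N/mm
Minimum required: 80 N/mm
Passes: Yes


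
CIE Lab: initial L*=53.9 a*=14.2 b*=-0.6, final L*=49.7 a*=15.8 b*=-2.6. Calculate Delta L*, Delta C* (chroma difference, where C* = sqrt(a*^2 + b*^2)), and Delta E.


Delta L* = 49.7 - 53.9 = -4.2
C1* = sqrt((14.2)^2 + (-0.6)^2) = 14.213
C2* = sqrt((15.8)^2 + (-2.6)^2) = 16.012
Delta C* = 16.012 - 14.213 = 1.80
Delta E = sqrt((-4.2)^2 + (1.6)^2 + (-2.0)^2) = 4.92


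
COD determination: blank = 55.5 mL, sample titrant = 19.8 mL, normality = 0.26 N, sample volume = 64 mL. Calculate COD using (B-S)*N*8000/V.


1160.3 mg/L

COD = (55.5 - 19.8) x 0.26 x 8000 / 64
COD = 35.7 x 0.26 x 8000 / 64
COD = 1160.3 mg/L


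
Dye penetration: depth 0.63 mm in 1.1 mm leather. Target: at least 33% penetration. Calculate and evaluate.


Penetration = 0.63 / 1.1 x 100 = 57.3%
Target: 33%
Meets target: Yes


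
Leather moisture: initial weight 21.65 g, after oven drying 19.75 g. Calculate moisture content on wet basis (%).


8.8%


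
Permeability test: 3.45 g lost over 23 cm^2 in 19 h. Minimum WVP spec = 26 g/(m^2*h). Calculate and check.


WVP = 78.95 g/(m^2*h)
Meets specification: Yes

WVP = 3.45 / (23 x 19) x 10000 = 78.95 g/(m^2*h)
Minimum: 26 g/(m^2*h)
Meets spec: Yes


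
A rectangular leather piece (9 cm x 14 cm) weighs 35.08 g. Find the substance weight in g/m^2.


2784.1 g/m^2

Area = 9 x 14 = 126 cm^2
SW = 35.08 / 126 x 10000 = 2784.1 g/m^2


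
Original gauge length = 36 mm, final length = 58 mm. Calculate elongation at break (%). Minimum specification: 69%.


Elongation = 61.1%
Meets spec: No


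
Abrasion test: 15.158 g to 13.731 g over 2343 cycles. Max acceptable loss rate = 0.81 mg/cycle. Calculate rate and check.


Rate = 0.609 mg/cycle
Passes: Yes

Loss = 15.158 - 13.731 = 1.427 g
Rate = 1.427 g / 2343 cycles x 1000 = 0.609 mg/cycle
Max = 0.81 mg/cycle
Passes: Yes


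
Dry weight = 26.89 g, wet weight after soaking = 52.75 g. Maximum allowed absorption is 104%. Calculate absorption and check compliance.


WA = (52.75 - 26.89) / 26.89 x 100 = 96.2%
Maximum allowed: 104%
Compliant: Yes


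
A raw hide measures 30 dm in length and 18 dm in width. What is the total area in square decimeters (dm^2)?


540 dm^2

Area = length x width
Area = 30 x 18 = 540 dm^2


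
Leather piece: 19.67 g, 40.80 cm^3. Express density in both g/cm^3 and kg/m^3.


Density = 19.67 / 40.80 = 0.482 g/cm^3
Convert: 0.482 x 1000 = 482 kg/m^3


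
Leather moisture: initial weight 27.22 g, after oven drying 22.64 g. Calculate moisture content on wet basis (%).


16.8%


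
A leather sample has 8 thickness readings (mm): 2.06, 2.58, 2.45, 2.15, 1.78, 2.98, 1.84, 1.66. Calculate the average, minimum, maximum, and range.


Sum = 17.50
Average = 17.50 / 8 = 2.19 mm
Minimum = 1.66 mm
Maximum = 2.98 mm
Range = 2.98 - 1.66 = 1.32 mm


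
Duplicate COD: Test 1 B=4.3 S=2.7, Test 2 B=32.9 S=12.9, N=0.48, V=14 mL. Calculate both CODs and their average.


COD1 = (4.3 - 2.7) x 0.48 x 8000 / 14 = 438.9 mg/L
COD2 = (32.9 - 12.9) x 0.48 x 8000 / 14 = 5485.7 mg/L
Average = (438.9 + 5485.7) / 2 = 2962.3 mg/L


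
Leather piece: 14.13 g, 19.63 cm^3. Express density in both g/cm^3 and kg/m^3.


Density = 14.13 / 19.63 = 0.720 g/cm^3
Convert: 0.720 x 1000 = 720 kg/m^3


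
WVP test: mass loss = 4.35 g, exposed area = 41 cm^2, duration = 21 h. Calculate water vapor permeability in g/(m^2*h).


WVP = mass_loss / (area x time) x 10000
WVP = 4.35 / (41 x 21) x 10000
WVP = 4.35 / 861 x 10000 = 50.52 g/(m^2*h)


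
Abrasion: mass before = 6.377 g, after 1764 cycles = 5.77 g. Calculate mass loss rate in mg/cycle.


0.344 mg/cycle


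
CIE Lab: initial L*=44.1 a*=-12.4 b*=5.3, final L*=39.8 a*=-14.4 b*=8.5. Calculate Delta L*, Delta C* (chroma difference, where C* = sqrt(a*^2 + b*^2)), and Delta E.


Delta L* = 39.8 - 44.1 = -4.3
C1* = sqrt((-12.4)^2 + (5.3)^2) = 13.485
C2* = sqrt((-14.4)^2 + (8.5)^2) = 16.722
Delta C* = 16.722 - 13.485 = 3.24
Delta E = sqrt((-4.3)^2 + (-2.0)^2 + (3.2)^2) = 5.72


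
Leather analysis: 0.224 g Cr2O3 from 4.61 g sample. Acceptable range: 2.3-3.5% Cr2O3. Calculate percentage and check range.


Cr2O3% = 0.224 / 4.61 x 100 = 4.86%
Acceptable range: 2.3 to 3.5%
Within range: No


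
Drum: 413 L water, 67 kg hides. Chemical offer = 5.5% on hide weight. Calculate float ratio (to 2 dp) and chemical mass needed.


Float ratio = 413 / 67 = 6.16
Chemical = 67 x 5.5 / 100 = 3.685 kg


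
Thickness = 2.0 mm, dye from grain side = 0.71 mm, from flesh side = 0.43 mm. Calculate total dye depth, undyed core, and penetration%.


Total dyed = 1.14 mm
Undyed core = 0.86 mm
Penetration = 57.0%


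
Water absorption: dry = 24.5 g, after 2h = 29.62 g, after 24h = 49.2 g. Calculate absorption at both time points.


WA (2h) = (29.62 - 24.5) / 24.5 x 100 = 20.9%
WA (24h) = (49.2 - 24.5) / 24.5 x 100 = 100.8%


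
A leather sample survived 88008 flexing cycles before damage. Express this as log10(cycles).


4.94

log10(88008) = 4.94


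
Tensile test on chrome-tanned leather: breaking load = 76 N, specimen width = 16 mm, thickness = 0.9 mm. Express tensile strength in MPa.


5.28 MPa

Cross-section = 16 x 0.9 = 14.4 mm^2
TS = 76 / 14.4 = 5.28 MPa
(1 N/mm^2 = 1 MPa)


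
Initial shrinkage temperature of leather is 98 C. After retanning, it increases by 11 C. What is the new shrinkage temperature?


109 C

New Ts = 98 + 11 = 109 C


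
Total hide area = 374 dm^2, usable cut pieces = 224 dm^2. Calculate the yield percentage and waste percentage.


Yield = 224 / 374 x 100 = 59.9%
Waste = 374 - 224 = 150 dm^2
Waste% = 100 - 59.9 = 40.1%


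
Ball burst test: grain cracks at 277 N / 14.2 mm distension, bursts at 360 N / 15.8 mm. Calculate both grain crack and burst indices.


Crack index = 19.5 N/mm
Burst index = 22.8 N/mm


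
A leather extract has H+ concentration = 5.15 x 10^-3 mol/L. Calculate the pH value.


pH = 2.29

pH = -log10[H+]
pH = -log10(5.15 x 10^-3) = 2.29


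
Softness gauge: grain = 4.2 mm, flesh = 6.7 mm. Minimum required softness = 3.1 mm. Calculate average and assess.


Average = (4.2 + 6.7) / 2 = 5.45 mm
Minimum = 3.1 mm
Meets requirement: Yes


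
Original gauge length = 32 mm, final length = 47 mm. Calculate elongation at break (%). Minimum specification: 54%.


Elongation = 46.9%
Meets spec: No


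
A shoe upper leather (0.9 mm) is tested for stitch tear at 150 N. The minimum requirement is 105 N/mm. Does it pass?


STS = 150 / 0.9 = 166.7 N/mm
Minimum required: 105 N/mm
Passes: Yes


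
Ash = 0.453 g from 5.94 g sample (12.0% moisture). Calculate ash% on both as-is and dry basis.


As-is ash% = 0.453 / 5.94 x 100 = 7.63%
Dry mass = 5.94 x (100 - 12.0) / 100 = 5.2272 g
Dry-basis ash% = 0.453 / 5.2272 x 100 = 8.67%


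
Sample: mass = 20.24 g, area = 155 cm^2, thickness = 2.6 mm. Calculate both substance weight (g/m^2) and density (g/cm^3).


SW = 20.24 / 155 x 10000 = 1305.8 g/m^2
Volume = 155 x 2.6 / 10 = 40.30 cm^3
Density = 20.24 / 40.30 = 0.502 g/cm^3


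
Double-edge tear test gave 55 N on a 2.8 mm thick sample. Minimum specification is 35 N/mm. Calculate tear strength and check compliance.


Tear strength = 55 / 2.8 = 19.6 N/mm
Required minimum = 35 N/mm
Compliant: No


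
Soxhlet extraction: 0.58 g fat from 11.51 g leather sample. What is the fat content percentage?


Fat content = 0.58 / 11.51 x 100
Fat = 5.0%


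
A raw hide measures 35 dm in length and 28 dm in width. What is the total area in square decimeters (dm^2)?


Area = length x width
Area = 35 x 28 = 980 dm^2


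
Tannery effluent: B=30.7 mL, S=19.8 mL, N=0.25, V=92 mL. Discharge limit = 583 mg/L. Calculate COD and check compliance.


COD = (30.7 - 19.8) x 0.25 x 8000 / 92 = 237.0 mg/L
Limit: 583 mg/L
Compliant: Yes


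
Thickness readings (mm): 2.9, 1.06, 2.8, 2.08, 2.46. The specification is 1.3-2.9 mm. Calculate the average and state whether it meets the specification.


Average = 2.26 mm
Within specification: Yes

Sum = 11.30
Average = 11.30 / 5 = 2.26 mm
Specification range: 1.3 to 2.9 mm
Within spec: Yes


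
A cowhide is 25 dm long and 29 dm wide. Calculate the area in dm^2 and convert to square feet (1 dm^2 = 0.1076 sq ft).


Area = 25 x 29 = 725 dm^2
Conversion: 725 x 0.1076 = 78.01 sq ft


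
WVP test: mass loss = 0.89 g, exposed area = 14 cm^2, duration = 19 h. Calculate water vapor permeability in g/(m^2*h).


WVP = mass_loss / (area x time) x 10000
WVP = 0.89 / (14 x 19) x 10000
WVP = 0.89 / 266 x 10000 = 33.46 g/(m^2*h)


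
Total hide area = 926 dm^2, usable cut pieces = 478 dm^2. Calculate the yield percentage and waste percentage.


Yield = 51.6%
Waste = 48.4%

Yield = 478 / 926 x 100 = 51.6%
Waste = 926 - 478 = 448 dm^2
Waste% = 100 - 51.6 = 48.4%


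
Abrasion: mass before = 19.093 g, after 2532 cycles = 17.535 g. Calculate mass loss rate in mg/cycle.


0.615 mg/cycle


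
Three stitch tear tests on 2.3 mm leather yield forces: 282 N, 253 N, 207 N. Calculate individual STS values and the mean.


STS1 = 122.6 N/mm
STS2 = 110.0 N/mm
STS3 = 90.0 N/mm
Mean = 107.5 N/mm

STS1 = 282 / 2.3 = 122.6 N/mm
STS2 = 253 / 2.3 = 110.0 N/mm
STS3 = 207 / 2.3 = 90.0 N/mm
Mean = (122.6 + 110.0 + 90.0) / 3 = 107.5 N/mm


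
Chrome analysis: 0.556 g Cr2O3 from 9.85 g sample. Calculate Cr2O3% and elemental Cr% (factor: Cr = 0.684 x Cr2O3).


Cr2O3% = 0.556 / 9.85 x 100 = 5.64%
Cr% = 5.64 x 0.684 = 3.86%


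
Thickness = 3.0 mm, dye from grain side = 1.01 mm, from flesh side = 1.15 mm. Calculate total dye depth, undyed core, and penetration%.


Total dyed = 2.16 mm
Undyed core = 0.84 mm
Penetration = 72.0%

Total dyed = 1.01 + 1.15 = 2.16 mm
Undyed core = 3.0 - 2.16 = 0.84 mm
Penetration = 2.16 / 3.0 x 100 = 72.0%


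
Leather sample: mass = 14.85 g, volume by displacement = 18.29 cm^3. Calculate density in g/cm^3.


Density = mass / volume
Density = 14.85 / 18.29 = 0.812 g/cm^3


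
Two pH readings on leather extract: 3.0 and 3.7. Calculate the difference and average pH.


Difference = |3.0 - 3.7| = 0.7
Average = (3.0 + 3.7) / 2 = 3.35


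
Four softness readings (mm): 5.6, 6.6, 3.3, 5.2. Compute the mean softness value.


Sum = 5.6 + 6.6 + 3.3 + 5.2
Mean = 20.7 / 4 = 5.18 mm


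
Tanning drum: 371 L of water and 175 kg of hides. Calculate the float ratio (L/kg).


2.1

Float ratio = water / hide weight
Ratio = 371 / 175 = 2.1


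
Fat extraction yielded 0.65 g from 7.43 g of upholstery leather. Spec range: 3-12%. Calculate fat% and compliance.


Fat% = 0.65 / 7.43 x 100 = 8.7%
Spec range: 3-12%
Compliant: Yes


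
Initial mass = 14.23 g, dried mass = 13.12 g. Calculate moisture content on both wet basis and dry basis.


Wet basis = 7.8%
Dry basis = 8.5%


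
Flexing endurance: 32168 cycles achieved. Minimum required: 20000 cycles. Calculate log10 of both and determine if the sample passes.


Achieved: log10 = 4.51
Required: log10 = 4.30
Passes: Yes

log10(32168) = 4.51
log10(20000) = 4.30
Passes: Yes


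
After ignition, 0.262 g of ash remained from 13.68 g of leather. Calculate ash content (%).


Ash% = 0.262 / 13.68 x 100
Ash% = 1.92%


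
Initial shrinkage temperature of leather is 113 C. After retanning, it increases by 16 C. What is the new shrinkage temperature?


129 C


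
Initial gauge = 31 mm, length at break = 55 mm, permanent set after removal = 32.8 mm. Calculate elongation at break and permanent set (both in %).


Elongation at break = (55 - 31) / 31 x 100 = 77.4%
Permanent set = (32.8 - 31) / 31 x 100 = 5.8%


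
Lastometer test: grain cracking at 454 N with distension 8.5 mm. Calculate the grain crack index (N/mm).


Grain crack index = force / distension
Index = 454 / 8.5 = 53.4 N/mm


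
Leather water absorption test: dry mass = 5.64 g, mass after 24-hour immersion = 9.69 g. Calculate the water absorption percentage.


Water absorbed = 9.69 - 5.64 = 4.05 g
WA% = 4.05 / 5.64 x 100 = 71.8%


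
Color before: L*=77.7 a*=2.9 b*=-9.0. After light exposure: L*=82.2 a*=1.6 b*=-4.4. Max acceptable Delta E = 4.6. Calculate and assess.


dL = 4.5, da = -1.3, db = 4.6
dE = sqrt((4.5)^2 + (-1.3)^2 + (4.6)^2) = 6.57
Max = 4.6
Passes: No


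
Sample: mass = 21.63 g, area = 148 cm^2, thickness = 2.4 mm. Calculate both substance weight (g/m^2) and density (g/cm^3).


Substance weight = 1461.5 g/m^2
Density = 0.609 g/cm^3

SW = 21.63 / 148 x 10000 = 1461.5 g/m^2
Volume = 148 x 2.4 / 10 = 35.52 cm^3
Density = 21.63 / 35.52 = 0.609 g/cm^3


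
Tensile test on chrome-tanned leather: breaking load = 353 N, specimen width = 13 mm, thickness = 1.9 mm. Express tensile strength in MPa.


14.29 MPa

Cross-section = 13 x 1.9 = 24.7 mm^2
TS = 353 / 24.7 = 14.29 MPa
(1 N/mm^2 = 1 MPa)


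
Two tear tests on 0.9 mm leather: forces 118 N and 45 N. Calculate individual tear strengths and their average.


Tear 1 = 118 / 0.9 = 131.1 N/mm
Tear 2 = 45 / 0.9 = 50.0 N/mm
Average = (131.1 + 50.0) / 2 = 90.6 N/mm


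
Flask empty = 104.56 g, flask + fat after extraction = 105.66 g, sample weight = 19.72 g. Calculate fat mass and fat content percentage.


Fat mass = 105.66 - 104.56 = 1.10 g
Fat% = 1.10 / 19.72 x 100 = 5.6%


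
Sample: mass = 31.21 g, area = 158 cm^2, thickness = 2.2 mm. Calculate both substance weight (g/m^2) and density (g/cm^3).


Substance weight = 1975.3 g/m^2
Density = 0.898 g/cm^3

SW = 31.21 / 158 x 10000 = 1975.3 g/m^2
Volume = 158 x 2.2 / 10 = 34.76 cm^3
Density = 31.21 / 34.76 = 0.898 g/cm^3


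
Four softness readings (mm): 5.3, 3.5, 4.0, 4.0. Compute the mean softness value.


Sum = 5.3 + 3.5 + 4.0 + 4.0
Mean = 16.8 / 4 = 4.20 mm


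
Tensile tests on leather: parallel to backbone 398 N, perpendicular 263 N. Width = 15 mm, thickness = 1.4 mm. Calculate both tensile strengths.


Parallel = 18.95 N/mm^2
Perpendicular = 12.52 N/mm^2

Area = 15 x 1.4 = 21.0 mm^2
TS (parallel) = 398 / 21.0 = 18.95 N/mm^2
TS (perpendicular) = 263 / 21.0 = 12.52 N/mm^2


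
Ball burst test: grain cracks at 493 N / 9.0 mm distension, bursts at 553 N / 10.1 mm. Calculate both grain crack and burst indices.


Crack index = 54.8 N/mm
Burst index = 54.8 N/mm


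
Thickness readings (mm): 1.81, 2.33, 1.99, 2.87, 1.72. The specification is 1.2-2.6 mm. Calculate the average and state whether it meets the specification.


Average = 2.14 mm
Within specification: Yes

Sum = 10.72
Average = 10.72 / 5 = 2.14 mm
Specification range: 1.2 to 2.6 mm
Within spec: Yes


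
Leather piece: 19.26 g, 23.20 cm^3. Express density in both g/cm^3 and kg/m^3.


Density = 19.26 / 23.20 = 0.830 g/cm^3
Convert: 0.830 x 1000 = 830 kg/m^3


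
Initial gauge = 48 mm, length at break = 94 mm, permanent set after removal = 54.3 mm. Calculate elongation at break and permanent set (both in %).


Elongation at break = (94 - 48) / 48 x 100 = 95.8%
Permanent set = (54.3 - 48) / 48 x 100 = 13.1%


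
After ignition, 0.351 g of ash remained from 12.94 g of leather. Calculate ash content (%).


2.71%

Ash% = 0.351 / 12.94 x 100
Ash% = 2.71%


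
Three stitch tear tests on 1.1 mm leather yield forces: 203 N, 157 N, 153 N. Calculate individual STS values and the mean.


STS1 = 203 / 1.1 = 184.5 N/mm
STS2 = 157 / 1.1 = 142.7 N/mm
STS3 = 153 / 1.1 = 139.1 N/mm
Mean = (184.5 + 142.7 + 139.1) / 3 = 155.4 N/mm


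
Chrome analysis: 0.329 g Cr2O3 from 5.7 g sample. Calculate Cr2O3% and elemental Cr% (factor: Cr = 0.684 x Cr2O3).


Cr2O3 = 5.77%
Cr = 3.95%

Cr2O3% = 0.329 / 5.7 x 100 = 5.77%
Cr% = 5.77 x 0.684 = 3.95%


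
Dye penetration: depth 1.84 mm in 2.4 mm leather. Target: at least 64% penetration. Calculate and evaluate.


Penetration = 1.84 / 2.4 x 100 = 76.7%
Target: 64%
Meets target: Yes


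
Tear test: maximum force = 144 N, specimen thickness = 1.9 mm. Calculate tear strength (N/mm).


Tear strength = force / thickness
Tear = 144 / 1.9 = 75.8 N/mm


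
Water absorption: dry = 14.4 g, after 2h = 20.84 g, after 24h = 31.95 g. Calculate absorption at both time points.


2h absorption = 44.7%
24h absorption = 121.9%

WA (2h) = (20.84 - 14.4) / 14.4 x 100 = 44.7%
WA (24h) = (31.95 - 14.4) / 14.4 x 100 = 121.9%


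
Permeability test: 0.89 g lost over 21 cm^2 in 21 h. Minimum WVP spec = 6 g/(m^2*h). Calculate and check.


WVP = 0.89 / (21 x 21) x 10000 = 20.18 g/(m^2*h)
Minimum: 6 g/(m^2*h)
Meets spec: Yes
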